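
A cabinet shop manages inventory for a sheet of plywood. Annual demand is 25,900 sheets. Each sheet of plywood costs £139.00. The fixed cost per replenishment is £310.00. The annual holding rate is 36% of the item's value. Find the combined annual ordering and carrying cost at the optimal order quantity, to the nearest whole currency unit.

Holding cost H = 0.36 × £139.00 = £50.0400 per unit per year.
The optimal lot size = √(2DS/H) = √(2 × 25,900 × 310 / 50.04) ≈ 566.48.
At Q*, ordering cost (D/Q*)S equals holding cost (Q*/2)H, each = √(DSH/2).
Minimum total = √(2DSH) = √(2 × 25,900 × 310 × 50.04) ≈ 28346.822.

TC* ≈ £28,347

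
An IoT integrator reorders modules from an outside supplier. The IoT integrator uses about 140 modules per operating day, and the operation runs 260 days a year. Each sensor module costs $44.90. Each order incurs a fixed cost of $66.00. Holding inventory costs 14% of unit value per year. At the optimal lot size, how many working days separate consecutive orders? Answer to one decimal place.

Annual demand D = 140 × 260 = 36,400.
Holding cost H = 0.14 × $44.90 = $6.2860 per unit per year.
The optimal lot size = √(2DS/H) = √(2 × 36,400 × 66 / 6.286) ≈ 874.28.
Cycle time = Q*/D × 260 = 874.28 / 36,400 × 260 ≈ 6.245 days.

T ≈ 6.2 days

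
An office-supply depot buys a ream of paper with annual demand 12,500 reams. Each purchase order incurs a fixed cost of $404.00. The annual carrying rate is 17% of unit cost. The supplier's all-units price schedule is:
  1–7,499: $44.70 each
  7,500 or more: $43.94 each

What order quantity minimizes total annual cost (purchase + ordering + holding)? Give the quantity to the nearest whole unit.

Q* ≈ 1,153 reams

Holding cost per unit per year at price C is H = 0.17·C.
For each price level, check whether its EOQ is feasible; otherwise the best quantity at that price is the breakpoint.
EOQ at $44.70 = 1152.9 (feasible in tier 1): TC = 12,500×$44.70 + (12,500/1152.9)×404 + (1152.9/2)×0.17×$44.70 = $567,510.70.
EOQ at $43.94 = 1162.8 < 7500, so use break Q=7500: TC = 12,500×$43.94 + (12,500/7500.0)×404 + (7500.0/2)×0.17×$43.94 = $577,935.08.
Lowest total cost is $567,510.70 at Q = 1152.9.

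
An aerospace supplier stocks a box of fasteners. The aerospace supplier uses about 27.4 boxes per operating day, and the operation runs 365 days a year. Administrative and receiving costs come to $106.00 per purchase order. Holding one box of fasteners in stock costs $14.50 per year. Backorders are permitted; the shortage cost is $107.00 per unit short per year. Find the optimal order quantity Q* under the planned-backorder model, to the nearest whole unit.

Q* ≈ 407 boxes

Annual demand D = 27.4 × 365 = 10,001.
With planned backorders, Q* = √(2DS/H) · √((H+B)/B).
√(2DS/H) = √(2 × 10,001 × 106 / 14.5) = 382.389.
√((H+B)/B) = √((14.5+107)/107) = 1.0656.
Q* ≈ 407.476.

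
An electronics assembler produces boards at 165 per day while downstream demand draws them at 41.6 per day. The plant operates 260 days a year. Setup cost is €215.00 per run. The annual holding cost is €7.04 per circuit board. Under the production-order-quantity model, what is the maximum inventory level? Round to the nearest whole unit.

I_max ≈ 703 boards

Annual demand D = 41.6 × 260 = 10,816.
Production build-up factor (1 − d/p) = 1 − 41.6/165 = 0.7479.
Q* = √(2DS / (H(1 − d/p))) = √(2 × 10,816 × 215 / (7.04 × 0.7479)).
= √(4,650,880 / 5.2651) ≈ 939.865.
Maximum inventory = Q*(1 − d/p) = 939.865 × 0.7479 ≈ 702.905.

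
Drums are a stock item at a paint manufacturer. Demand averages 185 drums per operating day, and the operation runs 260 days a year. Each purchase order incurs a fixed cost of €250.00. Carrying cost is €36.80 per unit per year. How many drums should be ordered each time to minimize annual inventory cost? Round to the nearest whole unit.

Q* ≈ 808 drums

Annual demand D = 185 × 260 = 48,100.
EOQ = √(2DS / H) = √(2 × 48,100 × 250 / 36.8).
= √(24,050,000 / 36.8) = √653,532.6087 ≈ 808.414.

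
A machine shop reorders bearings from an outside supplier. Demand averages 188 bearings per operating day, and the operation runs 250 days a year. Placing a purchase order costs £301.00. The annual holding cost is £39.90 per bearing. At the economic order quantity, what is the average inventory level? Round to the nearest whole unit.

Annual demand D = 188 × 250 = 47,000.
Q* = √(2DS/H) = √(2 × 47,000 × 301 / 39.9) ≈ 842.09.
Average inventory = Q*/2 ≈ 842.09 / 2 = 421.047.

Average inventory ≈ 421 bearings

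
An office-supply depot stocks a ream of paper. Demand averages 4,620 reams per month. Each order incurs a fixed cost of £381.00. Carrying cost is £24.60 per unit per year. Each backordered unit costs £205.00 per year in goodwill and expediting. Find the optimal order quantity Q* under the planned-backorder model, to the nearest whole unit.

Annual demand D = 4,620 × 12 = 55,440.
With planned backorders, Q* = √(2DS/H) · √((H+B)/B).
√(2DS/H) = √(2 × 55,440 × 381 / 24.6) = 1310.453.
√((H+B)/B) = √((24.6+205)/205) = 1.0583.
Q* ≈ 1386.853.

Q* ≈ 1,387 reams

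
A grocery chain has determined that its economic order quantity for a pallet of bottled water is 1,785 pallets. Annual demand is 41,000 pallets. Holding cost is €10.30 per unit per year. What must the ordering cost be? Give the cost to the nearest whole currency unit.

S ≈ €400

The basic EOQ model gives Q* = √(2DS/H); rearrange for the unknown.
From Q* = √(2DS/H): S = Q*²H / (2D) = 1,785² × 10.3 / (2 × 41,000) = 400.2209.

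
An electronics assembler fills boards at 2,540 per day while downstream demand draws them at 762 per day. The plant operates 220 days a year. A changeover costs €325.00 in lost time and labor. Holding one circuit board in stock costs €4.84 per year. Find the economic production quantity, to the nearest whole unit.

Annual demand D = 762 × 220 = 167,640.
Production build-up factor (1 − d/p) = 1 − 762/2,540 = 0.7000.
Q* = √(2DS / (H(1 − d/p))) = √(2 × 167,640 × 325 / (4.84 × 0.7000)).
= √(108,966,000 / 3.388) ≈ 5671.185.

Q* ≈ 5,671 boards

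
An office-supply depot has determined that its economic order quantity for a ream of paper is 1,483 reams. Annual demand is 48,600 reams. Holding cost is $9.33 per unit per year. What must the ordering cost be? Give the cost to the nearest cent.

Invert the EOQ relation Q*² = 2DS/H.
From Q* = √(2DS/H): S = Q*²H / (2D) = 1,483² × 9.33 / (2 × 48,600) = 211.1046.

S ≈ $211.10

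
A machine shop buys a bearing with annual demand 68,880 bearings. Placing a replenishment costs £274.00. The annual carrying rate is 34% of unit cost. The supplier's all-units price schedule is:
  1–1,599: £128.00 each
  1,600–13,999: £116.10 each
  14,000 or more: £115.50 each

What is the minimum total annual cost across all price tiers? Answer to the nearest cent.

TC* ≈ £8,040,342.90

Holding cost per unit per year at price C is H = 0.34·C.
For each price level, check whether its EOQ is feasible; otherwise the best quantity at that price is the breakpoint.
EOQ at £128.00 = 931.3 (feasible in tier 1): TC = 68,880×£128.00 + (68,880/931.3)×274 + (931.3/2)×0.34×£128.00 = £8,857,170.44.
EOQ at £116.10 = 977.9 < 1600, so use break Q=1600: TC = 68,880×£116.10 + (68,880/1600.0)×274 + (1600.0/2)×0.34×£116.10 = £8,040,342.90.
EOQ at £115.50 = 980.4 < 14000, so use break Q=14000: TC = 68,880×£115.50 + (68,880/14000.0)×274 + (14000.0/2)×0.34×£115.50 = £8,231,878.08.
Lowest total cost among the candidates is at Q = 1600.0.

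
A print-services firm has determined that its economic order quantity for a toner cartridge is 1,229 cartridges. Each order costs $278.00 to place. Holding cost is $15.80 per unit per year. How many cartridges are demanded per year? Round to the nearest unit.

D ≈ 42,923 cartridges per year

Squaring Q* = √(2DS/H) gives Q*² = 2DS/H.
From Q* = √(2DS/H): D = Q*²H / (2S) = 1,229² × 15.8 / (2 × 278) = 42922.604.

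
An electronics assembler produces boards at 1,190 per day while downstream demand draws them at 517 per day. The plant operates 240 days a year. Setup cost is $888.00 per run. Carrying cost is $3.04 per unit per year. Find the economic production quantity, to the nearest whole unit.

Annual demand D = 517 × 240 = 124,080.
Production build-up factor (1 − d/p) = 1 − 517/1,190 = 0.5655.
Q* = √(2DS / (H(1 − d/p))) = √(2 × 124,080 × 888 / (3.04 × 0.5655)).
= √(220,366,080 / 1.7193) ≈ 11321.436.

Q* ≈ 11,321 boards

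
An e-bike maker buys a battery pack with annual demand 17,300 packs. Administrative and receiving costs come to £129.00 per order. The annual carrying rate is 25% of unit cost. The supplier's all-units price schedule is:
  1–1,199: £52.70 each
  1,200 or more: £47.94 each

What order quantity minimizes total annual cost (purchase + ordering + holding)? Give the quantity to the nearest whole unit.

Q* ≈ 1,200 packs

Holding cost per unit per year at price C is H = 0.25·C.
For each price level, check whether its EOQ is feasible; otherwise the best quantity at that price is the breakpoint.
EOQ at £52.70 = 582.0 (feasible in tier 1): TC = 17,300×£52.70 + (17,300/582.0)×129 + (582.0/2)×0.25×£52.70 = £919,378.46.
EOQ at £47.94 = 610.3 < 1200, so use break Q=1200: TC = 17,300×£47.94 + (17,300/1200.0)×129 + (1200.0/2)×0.25×£47.94 = £838,412.75.
Lowest total cost is £838,412.75 at Q = 1200.0.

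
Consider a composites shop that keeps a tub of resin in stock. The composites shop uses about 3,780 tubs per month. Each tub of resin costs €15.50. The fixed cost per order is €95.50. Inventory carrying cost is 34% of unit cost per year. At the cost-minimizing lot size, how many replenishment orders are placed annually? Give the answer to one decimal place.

N ≈ 35.4 orders per year

Annual demand D = 3,780 × 12 = 45,360.
Holding cost H = 0.34 × €15.50 = €5.2700 per unit per year.
The optimal lot size = √(2DS/H) = √(2 × 45,360 × 95.5 / 5.27) ≈ 1282.18.
Orders per year = D / Q* = 45,360 / 1282.18 ≈ 35.377.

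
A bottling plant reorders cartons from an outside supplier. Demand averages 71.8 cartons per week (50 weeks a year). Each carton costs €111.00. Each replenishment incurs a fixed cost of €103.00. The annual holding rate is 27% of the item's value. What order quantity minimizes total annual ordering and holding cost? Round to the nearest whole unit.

Q* ≈ 157 cartons

Annual demand D = 71.8 × 50 = 3,590.
Holding cost H = 0.27 × €111.00 = €29.9700 per unit per year.
EOQ = √(2DS / H) = √(2 × 3,590 × 103 / 29.97).
= √(739,540 / 29.97) = √24,676.0093 ≈ 157.086.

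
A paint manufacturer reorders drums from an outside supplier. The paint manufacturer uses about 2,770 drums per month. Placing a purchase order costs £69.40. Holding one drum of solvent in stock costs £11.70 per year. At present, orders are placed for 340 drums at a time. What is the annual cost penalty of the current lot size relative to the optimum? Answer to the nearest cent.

Annual demand D = 2,770 × 12 = 33,240.
EOQ = √(2DS/H) = √(2 × 33,240 × 69.4 / 11.7) ≈ 627.96.
Cost at Q* = (D/Q*)S + (Q*/2)H = √(2DSH) ≈ £7,347.14.
Cost at Q = 340: (33,240/340)×69.4 + (340/2)×11.7 = £6,784.87 + £1,989.00 = £8,773.87.
Excess = £8,773.87 − £7,347.14 = £1,426.73.

Extra cost ≈ £1,426.73 per year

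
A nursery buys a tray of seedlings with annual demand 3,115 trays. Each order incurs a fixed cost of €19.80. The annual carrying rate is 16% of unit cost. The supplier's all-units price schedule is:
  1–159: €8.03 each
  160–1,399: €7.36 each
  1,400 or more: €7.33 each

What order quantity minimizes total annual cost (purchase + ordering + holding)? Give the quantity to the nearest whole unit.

Holding cost per unit per year at price C is H = 0.16·C.
For each price level, check whether its EOQ is feasible; otherwise the best quantity at that price is the breakpoint.
Tier 1 (€8.03): EOQ = 309.9 exceeds tier's upper bound 159, so this tier is dominated.
EOQ at €7.36 = 323.7 (feasible in tier 2): TC = 3,115×€7.36 + (3,115/323.7)×19.8 + (323.7/2)×0.16×€7.36 = €23,307.53.
EOQ at €7.33 = 324.3 < 1400, so use break Q=1400: TC = 3,115×€7.33 + (3,115/1400.0)×19.8 + (1400.0/2)×0.16×€7.33 = €23,697.97.
Lowest total cost is €23,307.53 at Q = 323.7.

Q* ≈ 324 trays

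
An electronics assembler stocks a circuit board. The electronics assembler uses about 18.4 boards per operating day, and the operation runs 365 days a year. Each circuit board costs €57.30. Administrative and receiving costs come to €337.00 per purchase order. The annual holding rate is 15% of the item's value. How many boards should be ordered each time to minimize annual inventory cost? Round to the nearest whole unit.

Annual demand D = 18.4 × 365 = 6,716.
Holding cost H = 0.15 × €57.30 = €8.5950 per unit per year.
EOQ = √(2DS / H) = √(2 × 6,716 × 337 / 8.595).
= √(4,526,584 / 8.595) = √526,653.1704 ≈ 725.709.

Q* ≈ 726 boards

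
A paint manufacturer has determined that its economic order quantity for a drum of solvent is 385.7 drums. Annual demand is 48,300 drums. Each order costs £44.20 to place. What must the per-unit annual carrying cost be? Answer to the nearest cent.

Invert the EOQ relation Q*² = 2DS/H.
From Q* = √(2DS/H): H = 2DS / Q*² = 2 × 48,300 × 44.2 / 385.7² = 28.7012.

H ≈ £28.70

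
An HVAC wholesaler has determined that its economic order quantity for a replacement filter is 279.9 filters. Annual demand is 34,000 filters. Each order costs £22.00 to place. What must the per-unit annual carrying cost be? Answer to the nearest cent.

Squaring Q* = √(2DS/H) gives Q*² = 2DS/H.
From Q* = √(2DS/H): H = 2DS / Q*² = 2 × 34,000 × 22 / 279.9² = 19.0953.

H ≈ £19.10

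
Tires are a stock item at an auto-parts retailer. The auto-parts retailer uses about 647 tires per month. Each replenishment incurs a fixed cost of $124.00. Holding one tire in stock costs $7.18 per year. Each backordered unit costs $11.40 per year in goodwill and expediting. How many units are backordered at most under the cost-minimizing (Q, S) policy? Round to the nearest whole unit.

Annual demand D = 647 × 12 = 7,764.
With planned backorders, Q* = √(2DS/H) · √((H+B)/B).
√(2DS/H) = √(2 × 7,764 × 124 / 7.18) = 517.853.
√((H+B)/B) = √((7.18+11.4)/11.4) = 1.2766.
Q* ≈ 661.115.
S* = Q* · H/(H+B) = 661.115 × 7.18/18.58 ≈ 255.479.

S* ≈ 255 tires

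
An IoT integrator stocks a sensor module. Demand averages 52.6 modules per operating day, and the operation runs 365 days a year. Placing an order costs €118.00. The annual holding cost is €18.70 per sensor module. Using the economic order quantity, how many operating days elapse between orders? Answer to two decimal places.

T ≈ 9.36 days

Annual demand D = 52.6 × 365 = 19,199.
Q* = √(2DS/H) = √(2 × 19,199 × 118 / 18.7) ≈ 492.24.
Cycle time = Q*/D × 365 = 492.24 / 19,199 × 365 ≈ 9.358 days.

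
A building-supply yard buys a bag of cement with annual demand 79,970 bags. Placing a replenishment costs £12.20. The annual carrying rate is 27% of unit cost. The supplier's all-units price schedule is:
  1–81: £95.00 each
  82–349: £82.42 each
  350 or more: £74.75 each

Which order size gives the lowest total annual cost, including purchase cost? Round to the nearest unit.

Holding cost per unit per year at price C is H = 0.27·C.
Candidates are each tier's EOQ (if it falls in that tier) and each price-break quantity.
Tier 1 (£95.00): EOQ = 275.8 exceeds tier's upper bound 81, so this tier is dominated.
EOQ at £82.42 = 296.1 (feasible in tier 2): TC = 79,970×£82.42 + (79,970/296.1)×12.2 + (296.1/2)×0.27×£82.42 = £6,597,716.96.
EOQ at £74.75 = 310.9 < 350, so use break Q=350: TC = 79,970×£74.75 + (79,970/350.0)×12.2 + (350.0/2)×0.27×£74.75 = £5,984,076.96.
Lowest total cost is £5,984,076.96 at Q = 350.0.

Q* ≈ 350 bags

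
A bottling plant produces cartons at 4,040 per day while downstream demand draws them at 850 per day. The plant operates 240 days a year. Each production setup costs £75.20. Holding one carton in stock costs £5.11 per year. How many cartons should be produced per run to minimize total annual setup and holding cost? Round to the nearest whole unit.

Annual demand D = 850 × 240 = 204,000.
Production build-up factor (1 − d/p) = 1 − 850/4,040 = 0.7896.
Q* = √(2DS / (H(1 − d/p))) = √(2 × 204,000 × 75.2 / (5.11 × 0.7896)).
= √(30,681,600 / 4.0349) ≈ 2757.553.

Q* ≈ 2,758 cartons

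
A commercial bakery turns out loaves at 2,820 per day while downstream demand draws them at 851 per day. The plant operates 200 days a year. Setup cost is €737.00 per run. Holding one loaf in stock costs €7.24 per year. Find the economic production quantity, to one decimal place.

Q* ≈ 7,044.7 loaves

Annual demand D = 851 × 200 = 170,200.
Production build-up factor (1 − d/p) = 1 − 851/2,820 = 0.6982.
Q* = √(2DS / (H(1 − d/p))) = √(2 × 170,200 × 737 / (7.24 × 0.6982)).
= √(250,874,800 / 5.0552) ≈ 7044.675.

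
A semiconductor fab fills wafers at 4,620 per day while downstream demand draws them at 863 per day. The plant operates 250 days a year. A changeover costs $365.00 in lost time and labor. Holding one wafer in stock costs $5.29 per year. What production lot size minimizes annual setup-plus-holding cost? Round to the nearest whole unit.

Q* ≈ 6,051 wafers

Annual demand D = 863 × 250 = 215,750.
Production build-up factor (1 − d/p) = 1 − 863/4,620 = 0.8132.
Q* = √(2DS / (H(1 − d/p))) = √(2 × 215,750 × 365 / (5.29 × 0.8132)).
= √(157,497,500 / 4.3018) ≈ 6050.752.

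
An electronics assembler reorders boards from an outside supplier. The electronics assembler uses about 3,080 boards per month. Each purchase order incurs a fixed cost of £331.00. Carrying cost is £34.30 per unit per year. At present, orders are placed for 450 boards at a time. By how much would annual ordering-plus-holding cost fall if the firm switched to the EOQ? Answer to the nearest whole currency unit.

Extra cost ≈ £5,934 per year

Annual demand D = 3,080 × 12 = 36,960.
EOQ = √(2DS/H) = √(2 × 36,960 × 331 / 34.3) ≈ 844.59.
Cost at Q* = (D/Q*)S + (Q*/2)H = √(2DSH) ≈ £28,969.57.
Cost at Q = 450: (36,960/450)×331 + (450/2)×34.3 = £27,186.13 + £7,717.50 = £34,903.63.
Excess = £34,903.63 − £28,969.57 = £5,934.06.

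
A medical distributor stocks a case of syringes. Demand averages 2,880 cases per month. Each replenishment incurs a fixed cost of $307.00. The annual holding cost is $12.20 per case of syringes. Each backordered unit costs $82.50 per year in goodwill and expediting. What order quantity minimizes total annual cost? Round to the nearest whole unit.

Annual demand D = 2,880 × 12 = 34,560.
With planned backorders, Q* = √(2DS/H) · √((H+B)/B).
√(2DS/H) = √(2 × 34,560 × 307 / 12.2) = 1318.837.
√((H+B)/B) = √((12.2+82.5)/82.5) = 1.0714.
Q* ≈ 1412.990.

Q* ≈ 1,413 cases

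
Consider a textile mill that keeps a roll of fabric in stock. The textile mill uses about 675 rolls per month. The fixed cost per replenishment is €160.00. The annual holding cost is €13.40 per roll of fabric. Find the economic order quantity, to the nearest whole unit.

Q* ≈ 440 rolls

Annual demand D = 675 × 12 = 8,100.
EOQ = √(2DS / H) = √(2 × 8,100 × 160 / 13.4).
= √(2,592,000 / 13.4) = √193,432.8358 ≈ 439.810.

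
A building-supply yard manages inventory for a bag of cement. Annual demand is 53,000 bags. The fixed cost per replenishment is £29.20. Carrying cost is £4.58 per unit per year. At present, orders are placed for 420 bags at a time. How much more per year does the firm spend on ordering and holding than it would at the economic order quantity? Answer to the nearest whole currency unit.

Extra cost ≈ £881 per year

EOQ = √(2DS/H) = √(2 × 53,000 × 29.2 / 4.58) ≈ 822.08.
Cost at Q* = (D/Q*)S + (Q*/2)H = √(2DSH) ≈ £3,765.11.
Cost at Q = 420: (53,000/420)×29.2 + (420/2)×4.58 = £3,684.76 + £961.80 = £4,646.56.
Excess = £4,646.56 − £3,765.11 = £881.46.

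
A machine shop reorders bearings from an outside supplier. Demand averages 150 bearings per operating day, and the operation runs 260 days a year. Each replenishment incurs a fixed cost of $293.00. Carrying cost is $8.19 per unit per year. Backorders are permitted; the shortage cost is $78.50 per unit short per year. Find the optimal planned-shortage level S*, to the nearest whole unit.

Annual demand D = 150 × 260 = 39,000.
With planned backorders, Q* = √(2DS/H) · √((H+B)/B).
√(2DS/H) = √(2 × 39,000 × 293 / 8.19) = 1670.472.
√((H+B)/B) = √((8.19+78.5)/78.5) = 1.0509.
Q* ≈ 1755.451.
S* = Q* · H/(H+B) = 1755.451 × 8.19/86.69 ≈ 165.846.

S* ≈ 166 bearings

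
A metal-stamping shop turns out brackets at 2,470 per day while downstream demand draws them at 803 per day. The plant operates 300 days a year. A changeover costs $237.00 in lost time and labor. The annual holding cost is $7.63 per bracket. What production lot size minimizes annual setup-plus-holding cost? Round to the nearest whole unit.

Q* ≈ 4,709 brackets

Annual demand D = 803 × 300 = 240,900.
Production build-up factor (1 − d/p) = 1 − 803/2,470 = 0.6749.
Q* = √(2DS / (H(1 − d/p))) = √(2 × 240,900 × 237 / (7.63 × 0.6749)).
= √(114,186,600 / 5.1495) ≈ 4708.971.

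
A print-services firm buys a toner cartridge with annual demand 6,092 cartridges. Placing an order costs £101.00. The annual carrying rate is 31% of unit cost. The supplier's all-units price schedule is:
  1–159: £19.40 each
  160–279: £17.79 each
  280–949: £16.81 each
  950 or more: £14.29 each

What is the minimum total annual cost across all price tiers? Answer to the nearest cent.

TC* ≈ £89,806.56

Holding cost per unit per year at price C is H = 0.31·C.
Evaluate total cost at each tier's feasible EOQ or, if the EOQ is below the tier, at the tier's minimum quantity.
Tier 1 (£19.40): EOQ = 452.3 exceeds tier's upper bound 159, so this tier is dominated.
Tier 2 (£17.79): EOQ = 472.4 exceeds tier's upper bound 279, so this tier is dominated.
EOQ at £16.81 = 485.9 (feasible in tier 3): TC = 6,092×£16.81 + (6,092/485.9)×101 + (485.9/2)×0.31×£16.81 = £104,938.85.
EOQ at £14.29 = 527.1 < 950, so use break Q=950: TC = 6,092×£14.29 + (6,092/950.0)×101 + (950.0/2)×0.31×£14.29 = £89,806.56.
Lowest total cost among the candidates is at Q = 950.0.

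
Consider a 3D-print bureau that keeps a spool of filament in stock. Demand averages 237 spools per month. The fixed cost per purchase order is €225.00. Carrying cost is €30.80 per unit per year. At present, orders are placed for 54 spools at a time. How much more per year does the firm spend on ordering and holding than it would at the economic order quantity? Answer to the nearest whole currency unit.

Annual demand D = 237 × 12 = 2,844.
EOQ = √(2DS/H) = √(2 × 2,844 × 225 / 30.8) ≈ 203.84.
Cost at Q* = (D/Q*)S + (Q*/2)H = √(2DSH) ≈ €6,278.36.
Cost at Q = 54: (2,844/54)×225 + (54/2)×30.8 = €11,850.00 + €831.60 = €12,681.60.
Excess = €12,681.60 − €6,278.36 = €6,403.24.

Extra cost ≈ €6,403 per year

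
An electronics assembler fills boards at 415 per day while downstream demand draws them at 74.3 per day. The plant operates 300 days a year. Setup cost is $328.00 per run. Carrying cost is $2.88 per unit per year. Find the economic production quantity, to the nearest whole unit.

Q* ≈ 2,487 boards

Annual demand D = 74.3 × 300 = 22,290.
Production build-up factor (1 − d/p) = 1 − 74.3/415 = 0.8210.
Q* = √(2DS / (H(1 − d/p))) = √(2 × 22,290 × 328 / (2.88 × 0.8210)).
= √(14,622,240 / 2.3644) ≈ 2486.845.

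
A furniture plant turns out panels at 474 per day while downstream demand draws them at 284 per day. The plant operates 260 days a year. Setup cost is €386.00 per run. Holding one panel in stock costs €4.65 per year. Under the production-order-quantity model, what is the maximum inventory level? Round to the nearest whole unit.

Annual demand D = 284 × 260 = 73,840.
Production build-up factor (1 − d/p) = 1 − 284/474 = 0.4008.
Q* = √(2DS / (H(1 − d/p))) = √(2 × 73,840 × 386 / (4.65 × 0.4008)).
= √(57,004,480 / 1.8639) ≈ 5530.194.
Maximum inventory = Q*(1 − d/p) = 5530.194 × 0.4008 ≈ 2216.745.

I_max ≈ 2,217 panels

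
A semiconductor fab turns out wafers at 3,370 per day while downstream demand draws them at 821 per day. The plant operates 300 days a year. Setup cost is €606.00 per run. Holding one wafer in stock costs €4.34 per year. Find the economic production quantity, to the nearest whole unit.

Annual demand D = 821 × 300 = 246,300.
Production build-up factor (1 − d/p) = 1 − 821/3,370 = 0.7564.
Q* = √(2DS / (H(1 − d/p))) = √(2 × 246,300 × 606 / (4.34 × 0.7564)).
= √(298,515,600 / 3.2827) ≈ 9536.054.

Q* ≈ 9,536 wafers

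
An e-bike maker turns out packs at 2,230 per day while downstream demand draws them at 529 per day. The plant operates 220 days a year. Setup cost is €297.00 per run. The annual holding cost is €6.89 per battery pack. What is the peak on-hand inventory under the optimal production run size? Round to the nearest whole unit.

Annual demand D = 529 × 220 = 116,380.
Production build-up factor (1 − d/p) = 1 − 529/2,230 = 0.7628.
Q* = √(2DS / (H(1 − d/p))) = √(2 × 116,380 × 297 / (6.89 × 0.7628)).
= √(69,129,720 / 5.2556) ≈ 3626.795.
Maximum inventory = Q*(1 − d/p) = 3626.795 × 0.7628 ≈ 2766.448.

I_max ≈ 2,766 packs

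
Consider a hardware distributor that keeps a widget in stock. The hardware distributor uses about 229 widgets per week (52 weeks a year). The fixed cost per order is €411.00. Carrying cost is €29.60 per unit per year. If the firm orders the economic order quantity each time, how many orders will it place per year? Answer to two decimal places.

Annual demand D = 229 × 52 = 11,908.
Q* = √(2DS/H) = √(2 × 11,908 × 411 / 29.6) ≈ 575.06.
Orders per year = D / Q* = 11,908 / 575.06 ≈ 20.708.

N ≈ 20.71 orders per year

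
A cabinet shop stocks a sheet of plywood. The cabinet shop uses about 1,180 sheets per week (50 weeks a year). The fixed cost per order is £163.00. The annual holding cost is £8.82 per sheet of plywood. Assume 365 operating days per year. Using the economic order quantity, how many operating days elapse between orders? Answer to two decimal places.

Annual demand D = 1,180 × 50 = 59,000.
Q* = √(2DS/H) = √(2 × 59,000 × 163 / 8.82) ≈ 1476.73.
Cycle time = Q*/D × 365 = 1476.73 / 59,000 × 365 ≈ 9.136 days.

T ≈ 9.14 days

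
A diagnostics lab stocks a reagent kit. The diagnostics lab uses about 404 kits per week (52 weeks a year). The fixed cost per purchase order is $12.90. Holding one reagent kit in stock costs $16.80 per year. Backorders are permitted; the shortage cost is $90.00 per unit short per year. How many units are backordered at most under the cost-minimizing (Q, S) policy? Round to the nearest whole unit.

S* ≈ 31 kits

Annual demand D = 404 × 52 = 21,008.
With planned backorders, Q* = √(2DS/H) · √((H+B)/B).
√(2DS/H) = √(2 × 21,008 × 12.9 / 16.8) = 179.617.
√((H+B)/B) = √((16.8+90)/90) = 1.0893.
Q* ≈ 195.664.
S* = Q* · H/(H+B) = 195.664 × 16.8/106.8 ≈ 30.779.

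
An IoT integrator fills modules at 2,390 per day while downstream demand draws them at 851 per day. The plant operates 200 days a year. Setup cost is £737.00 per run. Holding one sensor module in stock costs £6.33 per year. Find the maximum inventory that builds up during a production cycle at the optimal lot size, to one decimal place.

Annual demand D = 851 × 200 = 170,200.
Production build-up factor (1 − d/p) = 1 − 851/2,390 = 0.6439.
Q* = √(2DS / (H(1 − d/p))) = √(2 × 170,200 × 737 / (6.33 × 0.6439)).
= √(250,874,800 / 4.0761) ≈ 7845.241.
Maximum inventory = Q*(1 − d/p) = 7845.241 × 0.6439 ≈ 5051.810.

I_max ≈ 5,051.8 modules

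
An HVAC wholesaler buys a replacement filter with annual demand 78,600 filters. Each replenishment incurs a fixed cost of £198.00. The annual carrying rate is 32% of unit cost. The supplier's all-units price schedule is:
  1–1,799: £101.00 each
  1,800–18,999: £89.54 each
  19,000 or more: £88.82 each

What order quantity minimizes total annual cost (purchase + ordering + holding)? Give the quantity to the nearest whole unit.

Holding cost per unit per year at price C is H = 0.32·C.
Candidates are each tier's EOQ (if it falls in that tier) and each price-break quantity.
EOQ at £101.00 = 981.3 (feasible in tier 1): TC = 78,600×£101.00 + (78,600/981.3)×198 + (981.3/2)×0.32×£101.00 = £7,970,317.18.
EOQ at £89.54 = 1042.3 < 1800, so use break Q=1800: TC = 78,600×£89.54 + (78,600/1800.0)×198 + (1800.0/2)×0.32×£89.54 = £7,072,277.52.
EOQ at £88.82 = 1046.5 < 19000, so use break Q=19000: TC = 78,600×£88.82 + (78,600/19000.0)×198 + (19000.0/2)×0.32×£88.82 = £7,252,083.89.
Lowest total cost is £7,072,277.52 at Q = 1800.0.

Q* ≈ 1,800 filters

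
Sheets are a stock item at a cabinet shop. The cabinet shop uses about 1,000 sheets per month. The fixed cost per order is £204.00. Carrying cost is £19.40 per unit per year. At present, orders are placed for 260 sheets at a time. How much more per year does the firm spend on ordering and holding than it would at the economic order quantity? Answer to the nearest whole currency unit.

Extra cost ≈ £2,191 per year

Annual demand D = 1,000 × 12 = 12,000.
EOQ = √(2DS/H) = √(2 × 12,000 × 204 / 19.4) ≈ 502.37.
Cost at Q* = (D/Q*)S + (Q*/2)H = √(2DSH) ≈ £9,745.89.
Cost at Q = 260: (12,000/260)×204 + (260/2)×19.4 = £9,415.38 + £2,522.00 = £11,937.38.
Excess = £11,937.38 − £9,745.89 = £2,191.49.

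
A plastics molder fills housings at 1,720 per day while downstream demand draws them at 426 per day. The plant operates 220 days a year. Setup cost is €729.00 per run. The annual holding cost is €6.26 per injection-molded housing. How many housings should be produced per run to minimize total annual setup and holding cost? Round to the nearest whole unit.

Q* ≈ 5,386 housings

Annual demand D = 426 × 220 = 93,720.
Production build-up factor (1 − d/p) = 1 − 426/1,720 = 0.7523.
Q* = √(2DS / (H(1 − d/p))) = √(2 × 93,720 × 729 / (6.26 × 0.7523)).
= √(136,643,760 / 4.7096) ≈ 5386.477.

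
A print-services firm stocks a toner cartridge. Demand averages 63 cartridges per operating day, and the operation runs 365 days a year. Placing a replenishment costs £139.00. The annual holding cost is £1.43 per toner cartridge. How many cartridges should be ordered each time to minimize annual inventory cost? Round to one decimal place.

Q* ≈ 2,114.3 cartridges

Annual demand D = 63 × 365 = 22,995.
EOQ = √(2DS / H) = √(2 × 22,995 × 139 / 1.43).
= √(6,392,610 / 1.43) = √4,470,356.6434 ≈ 2114.322.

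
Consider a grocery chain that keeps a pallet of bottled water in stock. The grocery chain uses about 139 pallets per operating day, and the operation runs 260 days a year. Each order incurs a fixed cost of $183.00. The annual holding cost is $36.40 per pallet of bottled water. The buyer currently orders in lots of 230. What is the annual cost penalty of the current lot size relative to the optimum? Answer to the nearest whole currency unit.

Annual demand D = 139 × 260 = 36,140.
EOQ = √(2DS/H) = √(2 × 36,140 × 183 / 36.4) ≈ 602.81.
Cost at Q* = (D/Q*)S + (Q*/2)H = √(2DSH) ≈ $21,942.46.
Cost at Q = 230: (36,140/230)×183 + (230/2)×36.4 = $28,754.87 + $4,186.00 = $32,940.87.
Excess = $32,940.87 − $21,942.46 = $10,998.41.

Extra cost ≈ $10,998 per year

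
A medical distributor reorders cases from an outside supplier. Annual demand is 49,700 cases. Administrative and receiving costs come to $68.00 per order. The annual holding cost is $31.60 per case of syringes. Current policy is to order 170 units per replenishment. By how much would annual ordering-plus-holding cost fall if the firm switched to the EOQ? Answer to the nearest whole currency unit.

Extra cost ≈ $7,951 per year

EOQ = √(2DS/H) = √(2 × 49,700 × 68 / 31.6) ≈ 462.49.
Cost at Q* = (D/Q*)S + (Q*/2)H = √(2DSH) ≈ $14,614.74.
Cost at Q = 170: (49,700/170)×68 + (170/2)×31.6 = $19,880.00 + $2,686.00 = $22,566.00.
Excess = $22,566.00 − $14,614.74 = $7,951.26.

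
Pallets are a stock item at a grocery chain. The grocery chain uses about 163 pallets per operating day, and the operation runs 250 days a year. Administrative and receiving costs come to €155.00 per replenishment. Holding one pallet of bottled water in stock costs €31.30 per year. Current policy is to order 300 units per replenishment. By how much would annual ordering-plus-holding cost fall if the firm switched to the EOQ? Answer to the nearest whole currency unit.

Annual demand D = 163 × 250 = 40,750.
EOQ = √(2DS/H) = √(2 × 40,750 × 155 / 31.3) ≈ 635.29.
Cost at Q* = (D/Q*)S + (Q*/2)H = √(2DSH) ≈ €19,884.60.
Cost at Q = 300: (40,750/300)×155 + (300/2)×31.3 = €21,054.17 + €4,695.00 = €25,749.17.
Excess = €25,749.17 − €19,884.60 = €5,864.57.

Extra cost ≈ €5,865 per year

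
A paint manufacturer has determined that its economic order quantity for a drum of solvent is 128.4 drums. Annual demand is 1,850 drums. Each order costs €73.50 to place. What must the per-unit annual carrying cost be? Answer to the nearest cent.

H ≈ €16.50

Squaring Q* = √(2DS/H) gives Q*² = 2DS/H.
From Q* = √(2DS/H): H = 2DS / Q*² = 2 × 1,850 × 73.5 / 128.4² = 16.4953.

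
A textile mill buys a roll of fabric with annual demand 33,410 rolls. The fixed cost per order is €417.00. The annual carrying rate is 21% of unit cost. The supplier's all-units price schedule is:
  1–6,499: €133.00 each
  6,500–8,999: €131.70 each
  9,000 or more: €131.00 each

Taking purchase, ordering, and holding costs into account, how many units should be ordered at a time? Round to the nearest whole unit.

Q* ≈ 999 rolls

Holding cost per unit per year at price C is H = 0.21·C.
For each price level, check whether its EOQ is feasible; otherwise the best quantity at that price is the breakpoint.
EOQ at €133.00 = 998.8 (feasible in tier 1): TC = 33,410×€133.00 + (33,410/998.8)×417 + (998.8/2)×0.21×€133.00 = €4,471,426.95.
EOQ at €131.70 = 1003.7 < 6500, so use break Q=6500: TC = 33,410×€131.70 + (33,410/6500.0)×417 + (6500.0/2)×0.21×€131.70 = €4,492,125.63.
EOQ at €131.00 = 1006.4 < 9000, so use break Q=9000: TC = 33,410×€131.00 + (33,410/9000.0)×417 + (9000.0/2)×0.21×€131.00 = €4,502,053.00.
Lowest total cost is €4,471,426.95 at Q = 998.8.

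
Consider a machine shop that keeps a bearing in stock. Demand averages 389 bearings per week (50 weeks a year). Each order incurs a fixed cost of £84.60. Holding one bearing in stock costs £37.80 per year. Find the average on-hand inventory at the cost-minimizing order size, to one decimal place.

Annual demand D = 389 × 50 = 19,450.
Q* = √(2DS/H) = √(2 × 19,450 × 84.6 / 37.8) ≈ 295.06.
Average inventory = Q*/2 ≈ 295.06 / 2 = 147.531.

Average inventory ≈ 147.5 bearings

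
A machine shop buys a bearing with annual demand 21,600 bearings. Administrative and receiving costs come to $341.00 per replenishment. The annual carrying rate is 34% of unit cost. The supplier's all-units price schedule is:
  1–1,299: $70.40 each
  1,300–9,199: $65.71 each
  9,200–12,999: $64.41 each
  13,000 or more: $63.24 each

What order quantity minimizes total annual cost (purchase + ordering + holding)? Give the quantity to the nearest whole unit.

Q* ≈ 1,300 bearings

Holding cost per unit per year at price C is H = 0.34·C.
For each price level, check whether its EOQ is feasible; otherwise the best quantity at that price is the breakpoint.
EOQ at $70.40 = 784.5 (feasible in tier 1): TC = 21,600×$70.40 + (21,600/784.5)×341 + (784.5/2)×0.34×$70.40 = $1,539,417.81.
EOQ at $65.71 = 812.0 < 1300, so use break Q=1300: TC = 21,600×$65.71 + (21,600/1300.0)×341 + (1300.0/2)×0.34×$65.71 = $1,439,523.76.
EOQ at $64.41 = 820.2 < 9200, so use break Q=9200: TC = 21,600×$64.41 + (21,600/9200.0)×341 + (9200.0/2)×0.34×$64.41 = $1,492,793.85.
EOQ at $63.24 = 827.7 < 13000, so use break Q=13000: TC = 21,600×$63.24 + (21,600/13000.0)×341 + (13000.0/2)×0.34×$63.24 = $1,506,310.98.
Lowest total cost is $1,439,523.76 at Q = 1300.0.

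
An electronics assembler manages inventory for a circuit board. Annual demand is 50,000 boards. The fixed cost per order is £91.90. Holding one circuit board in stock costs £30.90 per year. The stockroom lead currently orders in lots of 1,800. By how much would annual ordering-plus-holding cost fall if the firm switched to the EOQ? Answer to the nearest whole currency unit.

Extra cost ≈ £13,511 per year

EOQ = √(2DS/H) = √(2 × 50,000 × 91.9 / 30.9) ≈ 545.35.
Cost at Q* = (D/Q*)S + (Q*/2)H = √(2DSH) ≈ £16,851.44.
Cost at Q = 1,800: (50,000/1,800)×91.9 + (1,800/2)×30.9 = £2,552.78 + £27,810.00 = £30,362.78.
Excess = £30,362.78 − £16,851.44 = £13,511.34.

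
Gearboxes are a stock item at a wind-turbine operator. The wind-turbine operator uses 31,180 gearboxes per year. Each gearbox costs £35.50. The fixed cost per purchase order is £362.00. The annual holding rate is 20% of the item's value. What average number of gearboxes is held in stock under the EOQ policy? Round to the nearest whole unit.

Holding cost H = 0.20 × £35.50 = £7.1000 per unit per year.
EOQ = √(2DS/H) = √(2 × 31,180 × 362 / 7.1) ≈ 1783.11.
Average inventory = Q*/2 ≈ 1783.11 / 2 = 891.555.

Average inventory ≈ 892 gearboxes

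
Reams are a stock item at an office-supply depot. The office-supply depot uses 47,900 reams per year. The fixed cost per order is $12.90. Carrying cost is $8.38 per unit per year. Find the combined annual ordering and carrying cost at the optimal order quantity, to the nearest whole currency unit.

TC* ≈ $3,218

The optimal lot size = √(2DS/H) = √(2 × 47,900 × 12.9 / 8.38) ≈ 384.02.
At Q*, ordering cost (D/Q*)S equals holding cost (Q*/2)H, each = √(DSH/2).
Minimum total = √(2DSH) = √(2 × 47,900 × 12.9 × 8.38) ≈ 3218.101.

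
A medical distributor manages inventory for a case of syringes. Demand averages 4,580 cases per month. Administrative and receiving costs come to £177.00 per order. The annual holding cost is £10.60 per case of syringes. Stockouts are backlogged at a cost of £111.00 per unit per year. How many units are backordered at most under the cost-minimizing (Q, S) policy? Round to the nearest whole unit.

Annual demand D = 4,580 × 12 = 54,960.
With planned backorders, Q* = √(2DS/H) · √((H+B)/B).
√(2DS/H) = √(2 × 54,960 × 177 / 10.6) = 1354.790.
√((H+B)/B) = √((10.6+111)/111) = 1.0467.
Q* ≈ 1418.004.
S* = Q* · H/(H+B) = 1418.004 × 10.6/121.6 ≈ 123.609.

S* ≈ 124 cases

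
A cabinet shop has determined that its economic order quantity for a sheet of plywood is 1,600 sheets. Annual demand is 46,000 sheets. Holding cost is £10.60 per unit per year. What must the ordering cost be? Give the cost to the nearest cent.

S ≈ £294.96

The basic EOQ model gives Q* = √(2DS/H); rearrange for the unknown.
From Q* = √(2DS/H): S = Q*²H / (2D) = 1,600² × 10.6 / (2 × 46,000) = 294.9565.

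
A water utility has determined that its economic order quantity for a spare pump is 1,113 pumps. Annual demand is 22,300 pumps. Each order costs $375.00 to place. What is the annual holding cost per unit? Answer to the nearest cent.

The basic EOQ model gives Q* = √(2DS/H); rearrange for the unknown.
From Q* = √(2DS/H): H = 2DS / Q*² = 2 × 22,300 × 375 / 1,113² = 13.5013.

H ≈ $13.50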